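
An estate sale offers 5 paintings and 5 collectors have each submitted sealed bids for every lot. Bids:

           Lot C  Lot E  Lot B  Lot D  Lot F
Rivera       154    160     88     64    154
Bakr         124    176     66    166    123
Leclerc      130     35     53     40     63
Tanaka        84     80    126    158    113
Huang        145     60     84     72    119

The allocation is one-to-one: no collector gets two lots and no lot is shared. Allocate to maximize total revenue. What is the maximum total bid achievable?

Max total: $702

This is a one-to-one assignment (maximum-weight bipartite matching).
Optimal: Rivera→Lot F ($154), Bakr→Lot E ($176), Leclerc→Lot C ($130), Tanaka→Lot D ($158), Huang→Lot B ($84) — total 154+176+130+158+84 = $702.
Max-entry greedy (repeatedly take the single best remaining cell) gives $660, worse by 42.
Swapping Bakr↔Rivera (Bakr→Lot F $123, Rivera→Lot E $160) loses 47.
Every other assignment is strictly worse.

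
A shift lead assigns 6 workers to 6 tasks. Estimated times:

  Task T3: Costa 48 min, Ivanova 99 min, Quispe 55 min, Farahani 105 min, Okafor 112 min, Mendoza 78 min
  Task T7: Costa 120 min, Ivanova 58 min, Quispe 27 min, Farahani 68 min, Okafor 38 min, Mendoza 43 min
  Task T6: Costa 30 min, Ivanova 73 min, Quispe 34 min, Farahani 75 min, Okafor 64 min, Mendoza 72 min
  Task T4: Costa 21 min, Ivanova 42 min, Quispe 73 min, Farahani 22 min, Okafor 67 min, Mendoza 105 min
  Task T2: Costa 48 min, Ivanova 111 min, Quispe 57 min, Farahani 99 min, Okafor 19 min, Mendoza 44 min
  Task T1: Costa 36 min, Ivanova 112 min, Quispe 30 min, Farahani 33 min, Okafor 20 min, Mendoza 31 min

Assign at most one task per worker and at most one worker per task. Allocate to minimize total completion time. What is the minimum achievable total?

Minimum total: 212 min

Treat this as an assignment problem: match each worker to one task.
Optimal: Costa→Task T3 (48 min), Ivanova→Task T7 (58 min), Quispe→Task T6 (34 min), Farahani→Task T4 (22 min), Okafor→Task T2 (19 min), Mendoza→Task T1 (31 min) — total 48+58+34+22+19+31 = 212 min.
Checked against all permutations: 212 min is optimal.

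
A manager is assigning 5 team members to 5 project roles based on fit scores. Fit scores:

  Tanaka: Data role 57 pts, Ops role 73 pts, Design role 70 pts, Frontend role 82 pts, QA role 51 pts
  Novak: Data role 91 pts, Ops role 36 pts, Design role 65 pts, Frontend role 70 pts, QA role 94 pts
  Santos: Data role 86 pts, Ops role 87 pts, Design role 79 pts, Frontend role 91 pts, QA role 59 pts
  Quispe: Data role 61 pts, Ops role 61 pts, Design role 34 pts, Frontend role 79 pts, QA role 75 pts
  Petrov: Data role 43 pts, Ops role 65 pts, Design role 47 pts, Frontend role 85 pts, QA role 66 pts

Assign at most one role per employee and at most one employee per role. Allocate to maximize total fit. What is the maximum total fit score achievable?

Optimal: Tanaka→Design role (70 pts), Novak→Data role (91 pts), Santos→Ops role (87 pts), Quispe→QA role (75 pts), Petrov→Frontend role (85 pts) — total 70+91+87+75+85 = 408 pts.
Row-greedy (each employee in turn takes its best remaining role) gives 371 pts, worse by 37.
Next-best assignment: Tanaka→Ops role, Novak→Data role, Santos→Design role, Quispe→QA role, Petrov→Frontend role = 403 pts.
Swapping Santos↔Petrov (Santos→Frontend role 91 pts, Petrov→Ops role 65 pts) loses 16.
Every other assignment is strictly worse.

Max total: 408 pts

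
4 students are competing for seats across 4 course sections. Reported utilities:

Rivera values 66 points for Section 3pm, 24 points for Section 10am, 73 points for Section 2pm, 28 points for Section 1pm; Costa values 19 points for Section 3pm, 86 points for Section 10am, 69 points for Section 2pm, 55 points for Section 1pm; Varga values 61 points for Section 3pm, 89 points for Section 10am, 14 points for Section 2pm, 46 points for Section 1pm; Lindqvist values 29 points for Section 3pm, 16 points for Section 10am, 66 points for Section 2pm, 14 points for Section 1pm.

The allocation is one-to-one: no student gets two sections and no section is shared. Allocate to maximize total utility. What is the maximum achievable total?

Maximum total: 276 points

Treat this as an assignment problem: match each student to one section.
Optimal: Rivera→Section 3pm (66 points), Costa→Section 1pm (55 points), Varga→Section 10am (89 points), Lindqvist→Section 2pm (66 points) — total 66+55+89+66 = 276 points.
Column-greedy (each section in turn goes to its best remaining student) gives 238 points, worse by 38.
Swapping Lindqvist↔Varga (Lindqvist→Section 10am 16 points, Varga→Section 2pm 14 points) loses 125.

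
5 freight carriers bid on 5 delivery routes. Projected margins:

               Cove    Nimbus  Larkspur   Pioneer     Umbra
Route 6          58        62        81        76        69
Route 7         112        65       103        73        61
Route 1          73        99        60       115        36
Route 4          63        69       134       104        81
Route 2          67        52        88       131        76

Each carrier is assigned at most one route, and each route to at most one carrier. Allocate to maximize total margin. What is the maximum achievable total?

Optimal: Cove→Route 7 ($112k), Nimbus→Route 1 ($99k), Larkspur→Route 4 ($134k), Pioneer→Route 2 ($131k), Umbra→Route 6 ($69k) — total 112+99+134+131+69 = $545k.
Column-greedy (each route in turn goes to its best remaining carrier) gives $441k, worse by 104.
Swapping Nimbus↔Pioneer (Nimbus→Route 2 $52k, Pioneer→Route 1 $115k) loses 63.

Maximum total: $545k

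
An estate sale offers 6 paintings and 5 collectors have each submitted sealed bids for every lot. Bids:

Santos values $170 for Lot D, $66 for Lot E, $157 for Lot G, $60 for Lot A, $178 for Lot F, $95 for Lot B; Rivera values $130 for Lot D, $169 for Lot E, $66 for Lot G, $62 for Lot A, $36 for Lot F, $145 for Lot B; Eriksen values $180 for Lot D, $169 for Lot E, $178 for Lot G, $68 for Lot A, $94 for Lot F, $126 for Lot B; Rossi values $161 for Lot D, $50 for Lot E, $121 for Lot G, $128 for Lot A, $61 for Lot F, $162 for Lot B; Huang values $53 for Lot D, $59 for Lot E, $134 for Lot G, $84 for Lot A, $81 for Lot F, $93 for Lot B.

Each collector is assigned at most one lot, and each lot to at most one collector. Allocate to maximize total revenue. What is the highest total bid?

Optimal: Santos→Lot F ($178), Rivera→Lot E ($169), Eriksen→Lot D ($180), Rossi→Lot B ($162), Huang→Lot G ($134) — total 178+169+180+162+134 = $823.

Max total: $823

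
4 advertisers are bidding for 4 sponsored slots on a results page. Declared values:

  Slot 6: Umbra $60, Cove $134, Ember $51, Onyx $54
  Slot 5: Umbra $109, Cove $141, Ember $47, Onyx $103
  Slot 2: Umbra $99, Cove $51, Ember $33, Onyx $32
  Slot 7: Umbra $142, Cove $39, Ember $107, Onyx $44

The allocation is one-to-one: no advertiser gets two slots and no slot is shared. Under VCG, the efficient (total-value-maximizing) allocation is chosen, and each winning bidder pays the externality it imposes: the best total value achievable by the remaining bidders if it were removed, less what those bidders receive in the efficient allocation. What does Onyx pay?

Efficient allocation: Umbra→Slot 2 ($99), Cove→Slot 6 ($134), Ember→Slot 7 ($107), Onyx→Slot 5 ($103); total welfare W = $443.
Onyx receives Slot 5 at value $103, so the others get W − 103 = $340.
Without Onyx: best allocation of the remaining 3 bidders over all 4 slots is Umbra→Slot 5 ($109), Cove→Slot 6 ($134), Ember→Slot 7 ($107), total $350.
VCG payment = (others' best without Onyx) − (others' welfare with Onyx) = 350 − 340 = $10.

Onyx pays $10.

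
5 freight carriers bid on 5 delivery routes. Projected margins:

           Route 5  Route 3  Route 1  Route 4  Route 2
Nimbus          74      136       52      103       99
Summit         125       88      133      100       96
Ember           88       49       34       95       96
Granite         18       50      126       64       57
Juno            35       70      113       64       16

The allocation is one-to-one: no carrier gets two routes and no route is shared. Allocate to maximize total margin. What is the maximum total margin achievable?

Optimal: Nimbus→Route 3 ($136k), Summit→Route 5 ($125k), Ember→Route 2 ($96k), Granite→Route 1 ($126k), Juno→Route 4 ($64k) — total 136+125+96+126+64 = $547k.
Row-greedy (each carrier in turn takes its best remaining route) gives $464k, worse by 83.
Next-best assignment: Nimbus→Route 3, Summit→Route 5, Ember→Route 2, Granite→Route 4, Juno→Route 1 = $534k.
Swapping Ember↔Summit (Ember→Route 5 $88k, Summit→Route 2 $96k) loses 37.

Maximum total: $547k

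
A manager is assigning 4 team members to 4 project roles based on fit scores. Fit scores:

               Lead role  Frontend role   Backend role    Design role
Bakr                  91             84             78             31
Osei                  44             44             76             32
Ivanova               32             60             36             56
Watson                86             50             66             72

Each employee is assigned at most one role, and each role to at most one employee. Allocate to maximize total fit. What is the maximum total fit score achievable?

Maximum total: 302 pts

Optimal: Bakr→Frontend role (84 pts), Osei→Backend role (76 pts), Ivanova→Design role (56 pts), Watson→Lead role (86 pts) — total 84+76+56+86 = 302 pts.
Column-greedy (each role in turn goes to its best remaining employee) gives 299 pts, worse by 3.
Next-best assignment: Bakr→Lead role, Osei→Backend role, Ivanova→Frontend role, Watson→Design role = 299 pts.
Swapping Osei↔Ivanova (Osei→Design role 32 pts, Ivanova→Backend role 36 pts) loses 64.
No other one-to-one assignment exceeds 302 pts.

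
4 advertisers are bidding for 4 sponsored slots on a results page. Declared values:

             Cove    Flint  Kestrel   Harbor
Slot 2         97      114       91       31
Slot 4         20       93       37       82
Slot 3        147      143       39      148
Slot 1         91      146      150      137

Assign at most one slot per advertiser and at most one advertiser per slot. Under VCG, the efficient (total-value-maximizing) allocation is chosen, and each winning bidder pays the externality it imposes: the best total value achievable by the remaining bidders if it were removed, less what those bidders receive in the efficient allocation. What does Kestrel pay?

Kestrel pays $55.

Efficient allocation: Cove→Slot 3 ($147), Flint→Slot 2 ($114), Kestrel→Slot 1 ($150), Harbor→Slot 4 ($82); total welfare W = $493.
Kestrel receives Slot 1 at value $150, so the others get W − 150 = $343.
Without Kestrel: best allocation of the remaining 3 bidders over all 4 slots is Cove→Slot 3 ($147), Flint→Slot 2 ($114), Harbor→Slot 1 ($137), total $398.
VCG payment = (others' best without Kestrel) − (others' welfare with Kestrel) = 398 − 343 = $55.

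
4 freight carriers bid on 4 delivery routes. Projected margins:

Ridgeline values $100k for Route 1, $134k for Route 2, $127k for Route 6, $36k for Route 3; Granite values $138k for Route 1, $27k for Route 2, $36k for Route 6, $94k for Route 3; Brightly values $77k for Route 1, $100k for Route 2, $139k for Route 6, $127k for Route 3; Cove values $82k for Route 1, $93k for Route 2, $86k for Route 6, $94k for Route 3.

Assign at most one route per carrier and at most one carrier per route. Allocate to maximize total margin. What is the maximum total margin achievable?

Maximum total: $505k

Optimal: Ridgeline→Route 2 ($134k), Granite→Route 1 ($138k), Brightly→Route 6 ($139k), Cove→Route 3 ($94k) — total 134+138+139+94 = $505k.
Next-best assignment: Ridgeline→Route 2, Granite→Route 1, Brightly→Route 3, Cove→Route 6 = $485k.
Every other assignment is strictly worse.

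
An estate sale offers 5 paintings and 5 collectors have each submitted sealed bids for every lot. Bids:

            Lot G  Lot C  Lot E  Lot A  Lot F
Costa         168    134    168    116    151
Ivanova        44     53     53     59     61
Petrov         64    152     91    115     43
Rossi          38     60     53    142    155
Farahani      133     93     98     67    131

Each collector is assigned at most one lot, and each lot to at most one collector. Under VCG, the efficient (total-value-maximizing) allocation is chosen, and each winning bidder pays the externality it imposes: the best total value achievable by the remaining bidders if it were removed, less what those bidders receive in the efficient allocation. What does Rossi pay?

Rossi pays $2.

Efficient allocation: Costa→Lot E ($168), Ivanova→Lot A ($59), Petrov→Lot C ($152), Rossi→Lot F ($155), Farahani→Lot G ($133); total welfare W = $667.
Rossi receives Lot F at value $155, so the others get W − 155 = $512.
Without Rossi: best allocation of the remaining 4 bidders over all 5 lots is Costa→Lot E ($168), Ivanova→Lot F ($61), Petrov→Lot C ($152), Farahani→Lot G ($133), total $514.
VCG payment = (others' best without Rossi) − (others' welfare with Rossi) = 514 − 512 = $2.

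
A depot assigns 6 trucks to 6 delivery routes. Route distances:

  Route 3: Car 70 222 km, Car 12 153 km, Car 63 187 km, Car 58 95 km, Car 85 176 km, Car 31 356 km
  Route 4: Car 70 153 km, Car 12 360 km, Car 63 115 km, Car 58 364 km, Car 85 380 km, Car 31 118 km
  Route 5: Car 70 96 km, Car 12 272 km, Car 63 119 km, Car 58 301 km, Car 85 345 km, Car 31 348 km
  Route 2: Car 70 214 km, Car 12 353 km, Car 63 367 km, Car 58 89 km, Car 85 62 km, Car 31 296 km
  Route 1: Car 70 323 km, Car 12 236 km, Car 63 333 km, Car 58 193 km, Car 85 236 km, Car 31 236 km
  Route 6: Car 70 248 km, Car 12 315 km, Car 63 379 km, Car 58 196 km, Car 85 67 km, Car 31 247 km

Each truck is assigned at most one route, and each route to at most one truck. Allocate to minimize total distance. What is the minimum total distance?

Minimum total: 756 km

Optimal: Car 70→Route 5 (96 km), Car 12→Route 3 (153 km), Car 63→Route 4 (115 km), Car 58→Route 2 (89 km), Car 85→Route 6 (67 km), Car 31→Route 1 (236 km) — total 96+153+115+89+67+236 = 756 km.
Min-entry greedy (repeatedly take the single cheapest remaining cell) gives 851 km, worse by 95.
Next-best assignment: Car 70→Route 5, Car 12→Route 1, Car 63→Route 3, Car 58→Route 2, Car 85→Route 6, Car 31→Route 4 = 793 km.
No other one-to-one assignment undercuts 756 km.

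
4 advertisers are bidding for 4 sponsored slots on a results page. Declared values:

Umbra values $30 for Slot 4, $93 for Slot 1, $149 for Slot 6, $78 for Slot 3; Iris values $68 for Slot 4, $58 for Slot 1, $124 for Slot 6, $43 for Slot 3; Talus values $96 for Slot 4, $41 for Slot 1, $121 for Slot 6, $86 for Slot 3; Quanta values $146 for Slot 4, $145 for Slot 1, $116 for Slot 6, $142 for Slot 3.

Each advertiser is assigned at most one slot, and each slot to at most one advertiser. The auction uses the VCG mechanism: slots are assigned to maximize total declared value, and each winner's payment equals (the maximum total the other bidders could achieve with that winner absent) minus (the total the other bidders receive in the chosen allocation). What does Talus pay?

Efficient allocation: Umbra→Slot 1 ($93), Iris→Slot 6 ($124), Talus→Slot 4 ($96), Quanta→Slot 3 ($142); total welfare W = $455.
Talus receives Slot 4 at value $96, so the others get W − 96 = $359.
Without Talus: best allocation of the remaining 3 bidders over all 4 slots is Umbra→Slot 1 ($93), Iris→Slot 6 ($124), Quanta→Slot 4 ($146), total $363.
VCG payment = (others' best without Talus) − (others' welfare with Talus) = 363 − 359 = $4.

Talus pays $4.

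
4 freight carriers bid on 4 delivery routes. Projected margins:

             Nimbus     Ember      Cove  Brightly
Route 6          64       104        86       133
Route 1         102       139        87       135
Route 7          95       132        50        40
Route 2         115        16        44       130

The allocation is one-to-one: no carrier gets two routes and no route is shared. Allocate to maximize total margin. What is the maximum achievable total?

This is the linear assignment problem.
Optimal: Nimbus→Route 2 ($115k), Ember→Route 7 ($132k), Cove→Route 6 ($86k), Brightly→Route 1 ($135k) — total 115+132+86+135 = $468k.
No other one-to-one assignment exceeds $468k.

Max total: $468k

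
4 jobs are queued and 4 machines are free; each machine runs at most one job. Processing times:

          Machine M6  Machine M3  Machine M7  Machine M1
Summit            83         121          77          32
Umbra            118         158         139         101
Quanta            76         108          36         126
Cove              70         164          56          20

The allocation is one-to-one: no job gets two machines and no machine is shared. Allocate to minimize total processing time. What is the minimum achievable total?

Min total: 295 min

This is a one-to-one assignment (minimum-cost bipartite matching).
Optimal: Summit→Machine M3 (121 min), Umbra→Machine M6 (118 min), Quanta→Machine M7 (36 min), Cove→Machine M1 (20 min) — total 121+118+36+20 = 295 min.
Column-greedy (each machine in turn goes to its cheapest remaining job) gives 356 min, worse by 61.
Swapping Summit↔Quanta (Summit→Machine M7 77 min, Quanta→Machine M3 108 min) adds 28.
No other one-to-one assignment undercuts 295 min.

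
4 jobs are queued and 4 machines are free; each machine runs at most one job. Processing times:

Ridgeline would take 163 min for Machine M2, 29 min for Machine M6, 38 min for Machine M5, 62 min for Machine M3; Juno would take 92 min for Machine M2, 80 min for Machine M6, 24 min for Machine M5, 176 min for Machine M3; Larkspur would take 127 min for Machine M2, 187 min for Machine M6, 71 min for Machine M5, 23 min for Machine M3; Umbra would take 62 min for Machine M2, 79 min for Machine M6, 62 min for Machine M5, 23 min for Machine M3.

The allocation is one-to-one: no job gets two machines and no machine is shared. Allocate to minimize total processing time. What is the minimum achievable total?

Optimal: Ridgeline→Machine M6 (29 min), Juno→Machine M5 (24 min), Larkspur→Machine M3 (23 min), Umbra→Machine M2 (62 min) — total 29+24+23+62 = 138 min.

Min total: 138 min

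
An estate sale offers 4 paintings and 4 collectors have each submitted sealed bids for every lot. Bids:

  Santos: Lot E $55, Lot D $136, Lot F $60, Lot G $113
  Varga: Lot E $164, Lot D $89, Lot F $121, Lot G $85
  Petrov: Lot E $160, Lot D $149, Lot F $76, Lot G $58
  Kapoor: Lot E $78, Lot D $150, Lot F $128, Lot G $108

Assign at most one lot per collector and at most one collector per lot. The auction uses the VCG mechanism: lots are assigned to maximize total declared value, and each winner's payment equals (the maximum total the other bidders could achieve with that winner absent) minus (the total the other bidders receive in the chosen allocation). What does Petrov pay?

Petrov pays $23.

Efficient allocation: Santos→Lot G ($113), Varga→Lot E ($164), Petrov→Lot D ($149), Kapoor→Lot F ($128); total welfare W = $554.
Petrov receives Lot D at value $149, so the others get W − 149 = $405.
Without Petrov: best allocation of the remaining 3 bidders over all 4 lots is Santos→Lot D ($136), Varga→Lot E ($164), Kapoor→Lot F ($128), total $428.
VCG payment = (others' best without Petrov) − (others' welfare with Petrov) = 428 − 405 = $23.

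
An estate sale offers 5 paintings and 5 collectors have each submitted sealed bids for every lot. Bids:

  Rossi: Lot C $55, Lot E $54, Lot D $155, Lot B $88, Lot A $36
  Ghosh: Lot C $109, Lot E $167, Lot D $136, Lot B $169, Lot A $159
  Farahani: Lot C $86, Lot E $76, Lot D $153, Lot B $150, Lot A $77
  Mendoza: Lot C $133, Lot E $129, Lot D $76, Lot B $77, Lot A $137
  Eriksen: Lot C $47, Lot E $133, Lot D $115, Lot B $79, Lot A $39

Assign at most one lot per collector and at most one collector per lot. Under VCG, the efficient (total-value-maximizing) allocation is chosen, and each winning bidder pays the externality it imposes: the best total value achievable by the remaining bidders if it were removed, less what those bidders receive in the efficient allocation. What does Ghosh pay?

Ghosh pays $4.

Efficient allocation: Rossi→Lot D ($155), Ghosh→Lot A ($159), Farahani→Lot B ($150), Mendoza→Lot C ($133), Eriksen→Lot E ($133); total welfare W = $730.
Ghosh receives Lot A at value $159, so the others get W − 159 = $571.
Without Ghosh: best allocation of the remaining 4 bidders over all 5 lots is Rossi→Lot D ($155), Farahani→Lot B ($150), Mendoza→Lot A ($137), Eriksen→Lot E ($133), total $575.
VCG payment = (others' best without Ghosh) − (others' welfare with Ghosh) = 575 − 571 = $4.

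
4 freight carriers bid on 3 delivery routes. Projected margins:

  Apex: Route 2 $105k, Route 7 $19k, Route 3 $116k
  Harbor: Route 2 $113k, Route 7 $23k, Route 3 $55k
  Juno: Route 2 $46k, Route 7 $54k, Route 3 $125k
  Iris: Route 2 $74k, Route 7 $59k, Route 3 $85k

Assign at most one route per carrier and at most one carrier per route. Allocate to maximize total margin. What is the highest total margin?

This is the linear assignment problem.
Optimal: Harbor→Route 2 ($113k), Iris→Route 7 ($59k), Juno→Route 3 ($125k) — total 113+59+125 = $297k.
Row-greedy (each carrier in turn takes its best remaining route) gives $283k, worse by 14.
Swapping Juno↔Iris (Juno→Route 7 $54k, Iris→Route 3 $85k) loses 45.

Max total: $297k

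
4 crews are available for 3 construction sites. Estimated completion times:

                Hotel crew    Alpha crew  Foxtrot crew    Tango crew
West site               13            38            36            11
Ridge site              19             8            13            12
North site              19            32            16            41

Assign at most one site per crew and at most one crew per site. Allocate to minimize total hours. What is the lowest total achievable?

This is the linear assignment problem.
Optimal: Tango crew→West site (11 hours), Alpha crew→Ridge site (8 hours), Foxtrot crew→North site (16 hours) — total 11+8+16 = 35 hours.
Row-greedy (each crew in turn takes its cheapest remaining site) gives 37 hours, worse by 2.
Next-best assignment: Hotel crew→West site, Alpha crew→Ridge site, Foxtrot crew→North site = 37 hours.

Minimum total: 35 hours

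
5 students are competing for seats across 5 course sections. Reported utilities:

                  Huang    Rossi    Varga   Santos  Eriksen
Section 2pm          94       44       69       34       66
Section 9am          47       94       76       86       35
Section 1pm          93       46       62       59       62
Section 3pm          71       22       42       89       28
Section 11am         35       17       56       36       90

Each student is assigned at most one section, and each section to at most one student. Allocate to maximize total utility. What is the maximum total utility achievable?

Max total: 435 points

Optimal: Huang→Section 1pm (93 points), Rossi→Section 9am (94 points), Varga→Section 2pm (69 points), Santos→Section 3pm (89 points), Eriksen→Section 11am (90 points) — total 93+94+69+89+90 = 435 points.
Row-greedy (each student in turn takes its best remaining section) gives 429 points, worse by 6.
Next-best assignment: Huang→Section 2pm, Rossi→Section 9am, Varga→Section 1pm, Santos→Section 3pm, Eriksen→Section 11am = 429 points.
Every other assignment is strictly worse.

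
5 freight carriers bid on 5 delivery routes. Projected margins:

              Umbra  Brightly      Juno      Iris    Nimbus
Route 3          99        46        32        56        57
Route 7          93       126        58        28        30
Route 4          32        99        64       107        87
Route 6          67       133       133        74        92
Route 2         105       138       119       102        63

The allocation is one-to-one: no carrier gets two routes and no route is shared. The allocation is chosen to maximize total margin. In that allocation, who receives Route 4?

Nimbus receives Route 4.

Optimal: Umbra→Route 3 ($99k), Brightly→Route 7 ($126k), Juno→Route 6 ($133k), Iris→Route 2 ($102k), Nimbus→Route 4 ($87k) — total 99+126+133+102+87 = $547k.
Max-entry greedy (repeatedly take the single best remaining cell) gives $507k, worse by 40.
Nimbus's own top route is Route 6 ($92k), but forcing Nimbus→Route 6 and reassigning the rest optimally gives only $543k — worse by 4.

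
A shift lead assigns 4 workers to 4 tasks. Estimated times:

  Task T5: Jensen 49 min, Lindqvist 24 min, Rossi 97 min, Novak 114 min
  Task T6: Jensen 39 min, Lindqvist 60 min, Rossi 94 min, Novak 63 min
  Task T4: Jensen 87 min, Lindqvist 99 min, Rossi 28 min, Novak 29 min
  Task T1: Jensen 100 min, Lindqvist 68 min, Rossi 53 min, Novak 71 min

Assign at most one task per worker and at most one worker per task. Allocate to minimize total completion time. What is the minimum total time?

This is the linear assignment problem.
Optimal: Jensen→Task T6 (39 min), Lindqvist→Task T5 (24 min), Rossi→Task T1 (53 min), Novak→Task T4 (29 min) — total 39+24+53+29 = 145 min.
Column-greedy (each task in turn goes to its cheapest remaining worker) gives 162 min, worse by 17.
Every other assignment is strictly worse.

Min total: 145 min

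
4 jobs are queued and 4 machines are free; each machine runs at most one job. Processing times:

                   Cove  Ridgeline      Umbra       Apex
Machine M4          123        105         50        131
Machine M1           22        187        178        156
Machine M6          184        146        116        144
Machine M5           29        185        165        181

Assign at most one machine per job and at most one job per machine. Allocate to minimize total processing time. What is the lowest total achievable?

Min total: 381 min

Optimal: Cove→Machine M5 (29 min), Ridgeline→Machine M6 (146 min), Umbra→Machine M4 (50 min), Apex→Machine M1 (156 min) — total 29+146+50+156 = 381 min.
Min-entry greedy (repeatedly take the single cheapest remaining cell) gives 401 min, worse by 20.
Swapping Cove↔Umbra (Cove→Machine M4 123 min, Umbra→Machine M5 165 min) adds 209.
Every other assignment is strictly worse.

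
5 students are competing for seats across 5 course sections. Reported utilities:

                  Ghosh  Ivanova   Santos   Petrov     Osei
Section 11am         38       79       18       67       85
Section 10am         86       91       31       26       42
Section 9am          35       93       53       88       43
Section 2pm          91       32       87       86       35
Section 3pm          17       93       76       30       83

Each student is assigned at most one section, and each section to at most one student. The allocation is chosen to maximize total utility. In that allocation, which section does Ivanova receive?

Ivanova receives Section 3pm.

This is the linear assignment problem.
Optimal: Ghosh→Section 10am (86 points), Ivanova→Section 3pm (93 points), Santos→Section 2pm (87 points), Petrov→Section 9am (88 points), Osei→Section 11am (85 points) — total 86+93+87+88+85 = 439 points.
Row-greedy (each student in turn takes its best remaining section) gives 369 points, worse by 70.
Swapping Petrov↔Ivanova (Petrov→Section 3pm 30 points, Ivanova→Section 9am 93 points) loses 58.
No other one-to-one assignment exceeds 439 points.
Ivanova's own top section is Section 9am (93 points), but forcing Ivanova→Section 9am and reassigning the rest optimally gives only 426 points — worse by 13.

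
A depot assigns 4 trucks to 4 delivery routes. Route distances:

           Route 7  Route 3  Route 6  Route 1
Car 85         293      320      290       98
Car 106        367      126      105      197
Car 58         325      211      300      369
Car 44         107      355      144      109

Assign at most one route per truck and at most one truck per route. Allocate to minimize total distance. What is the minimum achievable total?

This is a one-to-one assignment (minimum-cost bipartite matching).
Optimal: Car 85→Route 1 (98 km), Car 106→Route 6 (105 km), Car 58→Route 3 (211 km), Car 44→Route 7 (107 km) — total 98+105+211+107 = 521 km.
Column-greedy (each route in turn goes to its cheapest remaining truck) gives 892 km, worse by 371.
Swapping Car 58↔Car 85 (Car 58→Route 1 369 km, Car 85→Route 3 320 km) adds 380.

Min total: 521 km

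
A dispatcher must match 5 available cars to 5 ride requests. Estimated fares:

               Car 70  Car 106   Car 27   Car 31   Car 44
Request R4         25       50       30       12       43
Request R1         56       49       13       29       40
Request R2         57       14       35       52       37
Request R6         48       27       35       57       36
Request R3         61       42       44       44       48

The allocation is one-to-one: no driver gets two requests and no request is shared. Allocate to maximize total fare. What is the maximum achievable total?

Maximum total: $250

Optimal: Car 70→Request R2 ($57), Car 106→Request R1 ($49), Car 27→Request R3 ($44), Car 31→Request R6 ($57), Car 44→Request R4 ($43) — total 57+49+44+57+43 = $250.
Row-greedy (each driver in turn takes its best remaining request) gives $243, worse by 7.
Next-best assignment: Car 70→Request R2, Car 106→Request R4, Car 27→Request R3, Car 31→Request R6, Car 44→Request R1 = $248.
Swapping Car 27↔Car 70 (Car 27→Request R2 $35, Car 70→Request R3 $61) loses 5.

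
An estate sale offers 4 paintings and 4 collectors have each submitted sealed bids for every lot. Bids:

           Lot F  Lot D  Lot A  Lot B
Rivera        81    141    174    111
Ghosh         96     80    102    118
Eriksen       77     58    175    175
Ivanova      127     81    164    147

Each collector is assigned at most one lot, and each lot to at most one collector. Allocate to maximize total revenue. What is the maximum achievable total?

Max total: $576

This is the linear assignment problem.
Optimal: Rivera→Lot D ($141), Ghosh→Lot F ($96), Eriksen→Lot B ($175), Ivanova→Lot A ($164) — total 141+96+175+164 = $576.
Column-greedy (each lot in turn goes to its best remaining collector) gives $561, worse by 15.
Next-best assignment: Rivera→Lot D, Ghosh→Lot B, Eriksen→Lot A, Ivanova→Lot F = $561.
Every other assignment is strictly worse.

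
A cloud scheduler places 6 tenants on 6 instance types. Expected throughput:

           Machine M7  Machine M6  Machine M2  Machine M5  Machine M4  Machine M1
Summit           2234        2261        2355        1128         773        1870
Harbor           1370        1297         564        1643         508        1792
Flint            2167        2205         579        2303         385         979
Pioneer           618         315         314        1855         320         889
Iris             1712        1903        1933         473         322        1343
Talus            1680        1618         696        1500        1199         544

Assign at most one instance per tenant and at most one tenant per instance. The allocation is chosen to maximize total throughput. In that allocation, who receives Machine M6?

Optimal: Summit→Machine M2 (2355 ops/s), Harbor→Machine M1 (1792 ops/s), Flint→Machine M7 (2167 ops/s), Pioneer→Machine M5 (1855 ops/s), Iris→Machine M6 (1903 ops/s), Talus→Machine M4 (1199 ops/s) — total 2355+1792+2167+1855+1903+1199 = 11271 ops/s.
Max-entry greedy (repeatedly take the single best remaining cell) gives 10353 ops/s, worse by 918.
Next-best assignment: Summit→Machine M7, Harbor→Machine M1, Flint→Machine M6, Pioneer→Machine M5, Iris→Machine M2, Talus→Machine M4 = 11218 ops/s.
Every other assignment is strictly worse.
Iris's own top instance is Machine M2 (1933 ops/s), but forcing Iris→Machine M2 and reassigning the rest optimally gives only 11218 ops/s — worse by 53.

Iris receives Machine M6.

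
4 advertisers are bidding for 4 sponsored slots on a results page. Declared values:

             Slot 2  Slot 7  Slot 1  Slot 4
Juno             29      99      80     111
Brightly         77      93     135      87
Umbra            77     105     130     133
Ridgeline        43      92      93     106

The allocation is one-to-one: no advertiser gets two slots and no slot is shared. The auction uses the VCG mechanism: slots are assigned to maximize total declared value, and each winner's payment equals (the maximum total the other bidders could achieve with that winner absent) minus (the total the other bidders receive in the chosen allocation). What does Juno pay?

Efficient allocation: Juno→Slot 7 ($99), Brightly→Slot 1 ($135), Umbra→Slot 2 ($77), Ridgeline→Slot 4 ($106); total welfare W = $417.
Juno receives Slot 7 at value $99, so the others get W − 99 = $318.
Without Juno: best allocation of the remaining 3 bidders over all 4 slots is Brightly→Slot 1 ($135), Umbra→Slot 4 ($133), Ridgeline→Slot 7 ($92), total $360.
VCG payment = (others' best without Juno) − (others' welfare with Juno) = 360 − 318 = $42.

Juno pays $42.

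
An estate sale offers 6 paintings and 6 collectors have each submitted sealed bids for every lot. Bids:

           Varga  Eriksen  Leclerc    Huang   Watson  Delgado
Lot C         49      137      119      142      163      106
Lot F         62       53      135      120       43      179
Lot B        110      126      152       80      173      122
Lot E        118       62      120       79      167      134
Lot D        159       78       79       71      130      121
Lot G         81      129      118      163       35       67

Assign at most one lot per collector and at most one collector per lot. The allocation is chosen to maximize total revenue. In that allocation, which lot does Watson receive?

Watson receives Lot E.

Optimal: Varga→Lot D ($159), Eriksen→Lot C ($137), Leclerc→Lot B ($152), Huang→Lot G ($163), Watson→Lot E ($167), Delgado→Lot F ($179) — total 159+137+152+163+167+179 = $957.
Next-best assignment: Varga→Lot D, Eriksen→Lot C, Leclerc→Lot E, Huang→Lot G, Watson→Lot B, Delgado→Lot F = $931.
Swapping Huang↔Leclerc (Huang→Lot B $80, Leclerc→Lot G $118) loses 117.
Every other assignment is strictly worse.
Watson's own top lot is Lot B ($173), but forcing Watson→Lot B and reassigning the rest optimally gives only $931 — worse by 26.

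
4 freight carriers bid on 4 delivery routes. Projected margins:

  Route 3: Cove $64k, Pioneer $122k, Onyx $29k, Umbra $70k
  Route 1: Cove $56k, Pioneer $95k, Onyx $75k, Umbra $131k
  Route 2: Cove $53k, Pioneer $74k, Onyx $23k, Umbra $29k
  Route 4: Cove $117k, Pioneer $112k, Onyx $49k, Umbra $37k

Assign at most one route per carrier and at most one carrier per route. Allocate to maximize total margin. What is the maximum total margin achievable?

Maximum total: $393k

Optimal: Cove→Route 4 ($117k), Pioneer→Route 3 ($122k), Onyx→Route 2 ($23k), Umbra→Route 1 ($131k) — total 117+122+23+131 = $393k.
Column-greedy (each route in turn goes to its best remaining carrier) gives $355k, worse by 38.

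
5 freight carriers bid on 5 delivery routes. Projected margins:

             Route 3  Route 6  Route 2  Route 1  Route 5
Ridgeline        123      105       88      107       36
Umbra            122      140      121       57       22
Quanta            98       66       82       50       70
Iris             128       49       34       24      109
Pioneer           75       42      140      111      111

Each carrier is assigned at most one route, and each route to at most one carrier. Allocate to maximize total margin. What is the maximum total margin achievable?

This is the linear assignment problem.
Optimal: Ridgeline→Route 1 ($107k), Umbra→Route 6 ($140k), Quanta→Route 3 ($98k), Iris→Route 5 ($109k), Pioneer→Route 2 ($140k) — total 107+140+98+109+140 = $594k.
Row-greedy (each carrier in turn takes its best remaining route) gives $565k, worse by 29.
Next-best assignment: Ridgeline→Route 1, Umbra→Route 6, Quanta→Route 5, Iris→Route 3, Pioneer→Route 2 = $585k.

Max total: $594k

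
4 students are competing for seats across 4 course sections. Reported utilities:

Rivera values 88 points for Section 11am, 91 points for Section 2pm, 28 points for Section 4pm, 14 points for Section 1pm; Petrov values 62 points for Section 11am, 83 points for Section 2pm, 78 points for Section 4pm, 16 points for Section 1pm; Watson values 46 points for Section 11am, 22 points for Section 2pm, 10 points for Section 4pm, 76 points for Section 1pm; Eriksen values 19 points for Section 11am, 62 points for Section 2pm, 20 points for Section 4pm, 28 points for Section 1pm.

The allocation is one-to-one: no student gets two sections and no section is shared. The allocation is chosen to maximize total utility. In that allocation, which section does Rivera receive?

Rivera receives Section 11am.

Optimal: Rivera→Section 11am (88 points), Petrov→Section 4pm (78 points), Watson→Section 1pm (76 points), Eriksen→Section 2pm (62 points) — total 88+78+76+62 = 304 points.
Column-greedy (each section in turn goes to its best remaining student) gives 267 points, worse by 37.
Rivera's own top section is Section 2pm (91 points), but forcing Rivera→Section 2pm and reassigning the rest optimally gives only 264 points — worse by 40.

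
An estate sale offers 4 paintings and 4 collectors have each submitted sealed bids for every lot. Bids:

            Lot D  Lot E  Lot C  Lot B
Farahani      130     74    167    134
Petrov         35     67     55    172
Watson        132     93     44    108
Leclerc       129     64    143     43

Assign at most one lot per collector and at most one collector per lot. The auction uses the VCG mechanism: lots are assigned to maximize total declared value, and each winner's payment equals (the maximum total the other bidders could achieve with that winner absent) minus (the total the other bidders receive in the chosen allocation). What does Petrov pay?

Efficient allocation: Farahani→Lot C ($167), Petrov→Lot B ($172), Watson→Lot E ($93), Leclerc→Lot D ($129); total welfare W = $561.
Petrov receives Lot B at value $172, so the others get W − 172 = $389.
Without Petrov: best allocation of the remaining 3 bidders over all 4 lots is Farahani→Lot B ($134), Watson→Lot D ($132), Leclerc→Lot C ($143), total $409.
VCG payment = (others' best without Petrov) − (others' welfare with Petrov) = 409 − 389 = $20.

Petrov pays $20.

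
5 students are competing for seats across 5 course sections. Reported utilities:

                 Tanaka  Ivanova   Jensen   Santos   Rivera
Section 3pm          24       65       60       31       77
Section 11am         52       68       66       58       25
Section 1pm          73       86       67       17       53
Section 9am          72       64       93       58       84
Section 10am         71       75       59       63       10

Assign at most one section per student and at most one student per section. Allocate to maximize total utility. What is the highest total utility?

Optimal: Tanaka→Section 10am (71 points), Ivanova→Section 1pm (86 points), Jensen→Section 9am (93 points), Santos→Section 11am (58 points), Rivera→Section 3pm (77 points) — total 71+86+93+58+77 = 385 points.
Column-greedy (each section in turn goes to its best remaining student) gives 374 points, worse by 11.
Next-best assignment: Tanaka→Section 1pm, Ivanova→Section 10am, Jensen→Section 9am, Santos→Section 11am, Rivera→Section 3pm = 376 points.

Max total: 385 points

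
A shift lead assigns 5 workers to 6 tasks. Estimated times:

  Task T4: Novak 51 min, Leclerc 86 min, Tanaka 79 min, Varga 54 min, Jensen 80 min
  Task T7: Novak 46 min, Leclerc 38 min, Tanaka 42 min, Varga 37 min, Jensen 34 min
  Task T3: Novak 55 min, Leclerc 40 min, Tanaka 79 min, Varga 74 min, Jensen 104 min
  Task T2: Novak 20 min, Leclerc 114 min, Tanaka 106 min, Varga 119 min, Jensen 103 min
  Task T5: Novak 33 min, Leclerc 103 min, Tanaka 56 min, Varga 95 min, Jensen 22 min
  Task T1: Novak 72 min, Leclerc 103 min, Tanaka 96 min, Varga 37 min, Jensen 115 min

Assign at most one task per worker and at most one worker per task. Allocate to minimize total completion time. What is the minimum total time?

Minimum total: 161 min

Optimal: Novak→Task T2 (20 min), Leclerc→Task T3 (40 min), Tanaka→Task T7 (42 min), Varga→Task T1 (37 min), Jensen→Task T5 (22 min) — total 20+40+42+37+22 = 161 min.
Min-entry greedy (repeatedly take the single cheapest remaining cell) gives 198 min, worse by 37.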